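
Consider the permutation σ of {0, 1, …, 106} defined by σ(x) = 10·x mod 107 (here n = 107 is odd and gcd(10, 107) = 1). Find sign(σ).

+1

Start at x=42: 42 → 99 → 27 → 56 → 25 → 36 → 39 → … (one orbit).
The orbit structure of x ↦ 10x mod 107: 3 orbits of sizes [53, 53, 1].
sign(π) = (−1)^{n − #cycles} = (−1)^{107−3} = (−1)^104 = +1.
The Jacobi symbol (10|107) = +1 (Zolotarev) agrees.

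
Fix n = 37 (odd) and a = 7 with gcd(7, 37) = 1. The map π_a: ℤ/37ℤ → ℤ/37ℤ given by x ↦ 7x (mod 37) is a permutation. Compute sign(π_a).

Trace 9: π^k(9) = [9, 26, 34, 16, 1, 7, 12] for k=0..6.
Decompose π into cycles: lengths [9, 9, 9, 9, 1] (5 cycles, including the fixed point 0).
sign(π) = (−1)^{n − #cycles} = (−1)^{37−5} = (−1)^32 = +1.
(7|37)_J = +1 (Zolotarev's lemma cross-check).

+1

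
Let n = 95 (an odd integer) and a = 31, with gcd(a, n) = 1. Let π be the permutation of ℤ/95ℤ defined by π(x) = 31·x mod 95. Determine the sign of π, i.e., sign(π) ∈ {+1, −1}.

Trace 11: π^k(11) = [11, 56, 26, 46, 1, 31] for k=0..5.
Decompose π into cycles: lengths [6, 6, 6, 6, 6, 6, 6, 6, 6, 6, 6, 6, 6, 6, 6, 1, 1, 1, 1, 1] (20 cycles, including the fixed point 0).
Σ(ℓ_i−1) = 95−20 = 75; sign = (−1)^75 = -1.
Check: (31/95) = -1 by Zolotarev.

-1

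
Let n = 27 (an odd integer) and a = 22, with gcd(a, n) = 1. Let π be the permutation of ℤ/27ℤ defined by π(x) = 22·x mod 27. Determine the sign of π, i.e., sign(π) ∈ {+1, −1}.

Trace 19: π^k(19) = [19, 13, 16, 1, 22, 25, 10] for k=0..6.
Decompose π into cycles: lengths [9, 9, 3, 3, 1, 1, 1] (7 cycles, including the fixed point 0).
n − c = 27 − 7 = 20; sign = (−1)^20 = +1.
Zolotarev: (22|27) = +1, matching the cycle-count sign.

+1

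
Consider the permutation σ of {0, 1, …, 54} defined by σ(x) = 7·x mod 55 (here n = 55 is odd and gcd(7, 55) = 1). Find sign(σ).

Orbit of 49 under x↦7x: [49, 13, 36, 32, 4, 28, 31]… (length divides ord_55(7)).
Cycle type of π: 20×2 + 10 + 4 + 1; total 5 cycles.
55 − 5 = 50 transpositions; sign(π) = (−1)^50 = +1.

+1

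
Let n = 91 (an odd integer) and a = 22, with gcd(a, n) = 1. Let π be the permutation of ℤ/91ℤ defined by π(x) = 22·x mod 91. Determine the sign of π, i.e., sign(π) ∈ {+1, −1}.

Trace 22: π^k(22) = [22, 29, 1] for k=0..2.
π_22 has 35 disjoint cycles with lengths [3, 3, 3, 3, 3, 3, 3, 3, 3, 3, 3, 3, 3, 3, 3, 3, 3, 3, 3, 3, 3, 3, 3, 3, 3, 3, 3, 3, 1, 1, 1, 1, 1, 1, 1] on {0,…,90}.
n − c = 91 − 35 = 56; sign = (−1)^56 = +1.

+1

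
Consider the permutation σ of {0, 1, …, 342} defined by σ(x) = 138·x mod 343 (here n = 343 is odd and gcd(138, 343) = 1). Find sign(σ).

Start at x=334: 334 → 130 → 104 → 289 → 94 → 281 → 19 → … (one orbit).
Cycle type of π: 294 + 42 + 6 + 1; total 4 cycles.
4 cycles on 343: each ℓ→(−1)^(ℓ−1), product (−1)^339 = -1.
Check: (138/343) = -1 by Zolotarev.

-1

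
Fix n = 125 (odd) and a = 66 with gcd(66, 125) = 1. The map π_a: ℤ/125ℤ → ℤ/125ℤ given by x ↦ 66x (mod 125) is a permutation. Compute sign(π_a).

Orbit of 121 under x↦66x: [121, 111, 76, 16, 56, 71, 61]… (length divides ord_125(66)).
13 cycles of lengths [25, 25, 25, 25, 5, 5, 5, 5, 1, 1, 1, 1, 1].
sign(π) = (−1)^{n − #cycles} = (−1)^{125−13} = (−1)^112 = +1.

+1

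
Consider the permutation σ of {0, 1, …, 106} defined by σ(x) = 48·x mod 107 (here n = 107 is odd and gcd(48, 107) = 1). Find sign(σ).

Start at x=42: 42 → 90 → 40 → 101 → 33 → 86 → 62 → … (one orbit).
The orbit structure of x ↦ 48x mod 107: 3 orbits of sizes [53, 53, 1].
With 3 cycles on 107 points, sign = (−1)^{107−3} = +1.

+1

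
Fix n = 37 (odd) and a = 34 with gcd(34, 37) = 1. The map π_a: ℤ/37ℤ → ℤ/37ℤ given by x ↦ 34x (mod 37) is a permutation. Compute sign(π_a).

+1

Start at x=12: 12 → 1 → 34 → 9 → 10 → 7 → 16 → … (one orbit).
Decompose π into cycles: lengths [9, 9, 9, 9, 1] (5 cycles, including the fixed point 0).
37 − 5 = 32 transpositions; sign(π) = (−1)^32 = +1.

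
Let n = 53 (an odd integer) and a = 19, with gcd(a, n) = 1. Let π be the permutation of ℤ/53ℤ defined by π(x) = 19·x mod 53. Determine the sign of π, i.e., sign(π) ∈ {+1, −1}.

-1

Orbit of 34 under x↦19x: [34, 10, 31, 6, 8, 46, 26]… (length divides ord_53(19)).
Decompose π into cycles: lengths [52, 1] (2 cycles, including the fixed point 0).
Σ(ℓ_i−1) = 53−2 = 51; sign = (−1)^51 = -1.
Zolotarev: (19|53) = -1, matching the cycle-count sign.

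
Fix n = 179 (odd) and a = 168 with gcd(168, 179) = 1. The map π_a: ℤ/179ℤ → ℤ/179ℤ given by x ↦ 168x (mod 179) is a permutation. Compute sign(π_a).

+1

Orbit of 16 under x↦168x: [16, 3, 146, 5, 124, 68, 147]… (length divides ord_179(168)).
Cycle lengths of π_168 on ℤ/179ℤ: [89, 89, 1]; 3 cycles in total.
3 cycles on 179: each ℓ→(−1)^(ℓ−1), product (−1)^176 = +1.
Zolotarev: (168|179) = +1, matching the cycle-count sign.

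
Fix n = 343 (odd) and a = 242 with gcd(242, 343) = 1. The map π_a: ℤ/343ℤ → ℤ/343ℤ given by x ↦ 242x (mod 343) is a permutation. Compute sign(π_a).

Orbit of 1 under x↦242x: [1, 242, 254, 71, 32, 198, 239]… (length divides ord_343(242)).
Cycle type of π: 147×2 + 21×2 + 3×2 + 1; total 7 cycles.
With 7 cycles on 343 points, sign = (−1)^{343−7} = +1.
Zolotarev: (242|343) = +1, matching the cycle-count sign.

+1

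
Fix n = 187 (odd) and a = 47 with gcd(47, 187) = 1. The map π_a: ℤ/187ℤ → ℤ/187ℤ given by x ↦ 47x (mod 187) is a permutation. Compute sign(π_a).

+1

Orbit of 16 under x↦47x: [16, 4, 1, 47, 152, 38, 103]… (length divides ord_187(47)).
Cycle lengths of π_47 on ℤ/187ℤ: [20, 20, 20, 20, 20, 20, 20, 20, 5, 5, 4, 4, 4, 4, 1]; 15 cycles in total.
187 − 15 = 172 transpositions; sign(π) = (−1)^172 = +1.
Via Zolotarev, sign(π_{47}) = (47|187) = +1.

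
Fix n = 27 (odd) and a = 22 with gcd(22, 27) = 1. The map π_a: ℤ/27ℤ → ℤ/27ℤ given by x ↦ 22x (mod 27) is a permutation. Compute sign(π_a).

Orbit of 10 under x↦22x: [10, 4, 7, 19, 13, 16, 1]… (length divides ord_27(22)).
Decompose π into cycles: lengths [9, 9, 3, 3, 1, 1, 1] (7 cycles, including the fixed point 0).
7 cycles on 27: each ℓ→(−1)^(ℓ−1), product (−1)^20 = +1.
Via Zolotarev, sign(π_{22}) = (22|27) = +1.

+1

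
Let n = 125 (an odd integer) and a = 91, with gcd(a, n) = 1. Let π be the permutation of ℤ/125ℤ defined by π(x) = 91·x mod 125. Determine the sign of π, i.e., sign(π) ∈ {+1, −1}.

Trace 61: π^k(61) = [61, 51, 16, 81, 121, 11, 1] for k=0..6.
The orbit structure of x ↦ 91x mod 125: 13 orbits of sizes [25, 25, 25, 25, 5, 5, 5, 5, 1, 1, 1, 1, 1].
sign(π) = (−1)^{n − #cycles} = (−1)^{125−13} = (−1)^112 = +1.
Check: (91/125) = +1 by Zolotarev.

+1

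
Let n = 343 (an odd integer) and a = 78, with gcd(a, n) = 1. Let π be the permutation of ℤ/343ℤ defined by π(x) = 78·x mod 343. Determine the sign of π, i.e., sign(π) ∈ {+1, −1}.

+1

Start at x=134: 134 → 162 → 288 → 169 → 148 → 225 → 57 → … (one orbit).
19 cycles of lengths [49, 49, 49, 49, 49, 49, 7, 7, 7, 7, 7, 7, 1, 1, 1, 1, 1, 1, 1].
343 − 19 = 324 transpositions; sign(π) = (−1)^324 = +1.
(78|343)_J = +1 (Zolotarev's lemma cross-check).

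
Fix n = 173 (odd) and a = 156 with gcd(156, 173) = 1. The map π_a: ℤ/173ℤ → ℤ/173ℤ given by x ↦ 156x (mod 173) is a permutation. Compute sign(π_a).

-1

Orbit of 117 under x↦156x: [117, 87, 78, 58, 52, 154, 150]… (length divides ord_173(156)).
π_156 has 2 disjoint cycles with lengths [172, 1] on {0,…,172}.
Σ(ℓ_i−1) = 173−2 = 171; sign = (−1)^171 = -1.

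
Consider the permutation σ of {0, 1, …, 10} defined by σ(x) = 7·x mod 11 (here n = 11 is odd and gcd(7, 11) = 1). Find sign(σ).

Orbit of 3 under x↦7x: [3, 10, 4, 6, 9, 8, 1]… (length divides ord_11(7)).
Cycle type of π: 10 + 1; total 2 cycles.
Σ(ℓ_i−1) = 11−2 = 9; sign = (−1)^9 = -1.
The Jacobi symbol (7|11) = -1 (Zolotarev) agrees.

-1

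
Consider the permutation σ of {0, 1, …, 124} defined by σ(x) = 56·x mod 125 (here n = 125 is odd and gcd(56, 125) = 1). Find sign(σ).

Start at x=81: 81 → 36 → 16 → 21 → 51 → 106 → 61 → … (one orbit).
Cycle lengths of π_56 on ℤ/125ℤ: [25, 25, 25, 25, 5, 5, 5, 5, 1, 1, 1, 1, 1]; 13 cycles in total.
125 − 13 = 112 transpositions; sign(π) = (−1)^112 = +1.

+1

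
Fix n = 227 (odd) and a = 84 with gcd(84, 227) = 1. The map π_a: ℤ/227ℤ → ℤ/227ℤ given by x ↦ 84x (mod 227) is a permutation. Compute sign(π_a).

Trace 76: π^k(76) = [76, 28, 82, 78, 196, 120, 92] for k=0..6.
Cycle lengths of π_84 on ℤ/227ℤ: [113, 113, 1]; 3 cycles in total.
3 cycles on 227: each ℓ→(−1)^(ℓ−1), product (−1)^224 = +1.

+1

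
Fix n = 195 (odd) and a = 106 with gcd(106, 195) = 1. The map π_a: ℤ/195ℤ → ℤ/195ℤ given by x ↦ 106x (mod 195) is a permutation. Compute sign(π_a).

-1

Trace 166: π^k(166) = [166, 46, 1, 106, 121, 151, 16] for k=0..6.
Decompose π into cycles: lengths [12, 12, 12, 12, 12, 12, 12, 12, 12, 12, 12, 12, 12, 12, 12, 1, 1, 1, 1, 1, 1, 1, 1, 1, 1, 1, 1, 1, 1, 1] (30 cycles, including the fixed point 0).
30 cycles on 195: each ℓ→(−1)^(ℓ−1), product (−1)^165 = -1.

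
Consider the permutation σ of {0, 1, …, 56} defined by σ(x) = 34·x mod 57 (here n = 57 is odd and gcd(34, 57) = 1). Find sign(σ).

-1

Trace 1: π^k(1) = [1, 34, 16, 31, 28, 40, 49] for k=0..6.
π_34 has 6 disjoint cycles with lengths [18, 18, 18, 1, 1, 1] on {0,…,56}.
Σ(ℓ_i−1) = 57−6 = 51; sign = (−1)^51 = -1.
Via Zolotarev, sign(π_{34}) = (34|57) = -1.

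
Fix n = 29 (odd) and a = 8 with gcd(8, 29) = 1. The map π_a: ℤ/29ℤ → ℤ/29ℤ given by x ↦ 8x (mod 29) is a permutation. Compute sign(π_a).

-1

Orbit of 19 under x↦8x: [19, 7, 27, 13, 17, 20, 15]… (length divides ord_29(8)).
2 cycles of lengths [28, 1].
Σ(ℓ_i−1) = 29−2 = 27; sign = (−1)^27 = -1.
The Jacobi symbol (8|29) = -1 (Zolotarev) agrees.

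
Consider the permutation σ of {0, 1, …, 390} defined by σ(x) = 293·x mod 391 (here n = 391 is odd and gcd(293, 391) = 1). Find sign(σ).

-1

Start at x=327: 327 → 16 → 387 → 1 → 293 → 220 → 336 → … (one orbit).
π_293 has 14 disjoint cycles with lengths [44, 44, 44, 44, 44, 44, 44, 44, 22, 4, 4, 4, 4, 1] on {0,…,390}.
Σ(ℓ_i−1) = 391−14 = 377; sign = (−1)^377 = -1.
Check: (293/391) = -1 by Zolotarev.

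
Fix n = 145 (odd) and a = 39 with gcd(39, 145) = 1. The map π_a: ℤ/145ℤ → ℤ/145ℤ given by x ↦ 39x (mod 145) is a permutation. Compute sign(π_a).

Orbit of 69 under x↦39x: [69, 81, 114, 96, 119, 1, 39]… (length divides ord_145(39)).
Decompose π into cycles: lengths [28, 28, 28, 28, 28, 2, 2, 1] (8 cycles, including the fixed point 0).
sign(π) = (−1)^{n − #cycles} = (−1)^{145−8} = (−1)^137 = -1.
Zolotarev: (39|145) = -1, matching the cycle-count sign.

-1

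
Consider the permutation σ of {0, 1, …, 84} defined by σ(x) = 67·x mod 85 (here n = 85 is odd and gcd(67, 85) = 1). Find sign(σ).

Orbit of 33 under x↦67x: [33, 1, 67, 69]… (length divides ord_85(67)).
Cycle type of π: 4×17 + 2×8 + 1; total 26 cycles.
n − c = 85 − 26 = 59; sign = (−1)^59 = -1.
(67|85)_J = -1 (Zolotarev's lemma cross-check).

-1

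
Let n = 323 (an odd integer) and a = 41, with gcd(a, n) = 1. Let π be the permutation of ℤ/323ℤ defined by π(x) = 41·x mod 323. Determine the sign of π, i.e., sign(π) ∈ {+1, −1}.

+1

Orbit of 1 under x↦41x: [1, 41, 66, 122, 157, 300, 26]… (length divides ord_323(41)).
Cycle type of π: 144×2 + 18 + 16 + 1; total 5 cycles.
Σ(ℓ_i−1) = 323−5 = 318; sign = (−1)^318 = +1.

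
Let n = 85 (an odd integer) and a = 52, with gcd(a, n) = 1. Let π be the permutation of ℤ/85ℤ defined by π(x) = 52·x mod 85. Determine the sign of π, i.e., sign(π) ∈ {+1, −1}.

-1

Orbit of 52 under x↦52x: [52, 69, 18, 1]… (length divides ord_85(52)).
34 cycles of lengths [4, 4, 4, 4, 4, 4, 4, 4, 4, 4, 4, 4, 4, 4, 4, 4, 4, 1, 1, 1, 1, 1, 1, 1, 1, 1, 1, 1, 1, 1, 1, 1, 1, 1].
sign(π) = (−1)^{n − #cycles} = (−1)^{85−34} = (−1)^51 = -1.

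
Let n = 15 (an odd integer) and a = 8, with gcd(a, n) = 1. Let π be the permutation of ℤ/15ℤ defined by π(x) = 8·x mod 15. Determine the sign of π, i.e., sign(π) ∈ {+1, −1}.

+1

Start at x=4: 4 → 2 → 1 → 8 → 4 (one orbit).
π_8 has 5 disjoint cycles with lengths [4, 4, 4, 2, 1] on {0,…,14}.
sign(π) = (−1)^{n − #cycles} = (−1)^{15−5} = (−1)^10 = +1.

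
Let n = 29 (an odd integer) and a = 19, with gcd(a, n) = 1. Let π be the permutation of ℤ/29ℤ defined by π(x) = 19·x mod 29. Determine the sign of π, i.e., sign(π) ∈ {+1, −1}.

Trace 23: π^k(23) = [23, 2, 9, 26, 1, 19, 13] for k=0..6.
Decompose π into cycles: lengths [28, 1] (2 cycles, including the fixed point 0).
With 2 cycles on 29 points, sign = (−1)^{29−2} = -1.
Via Zolotarev, sign(π_{19}) = (19|29) = -1.

-1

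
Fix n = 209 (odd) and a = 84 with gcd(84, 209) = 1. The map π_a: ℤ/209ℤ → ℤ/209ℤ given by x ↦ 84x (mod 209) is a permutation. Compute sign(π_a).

Start at x=49: 49 → 145 → 58 → 65 → 26 → 94 → 163 → … (one orbit).
Decompose π into cycles: lengths [30, 30, 30, 30, 30, 30, 10, 6, 6, 6, 1] (11 cycles, including the fixed point 0).
sign(π) = (−1)^{n − #cycles} = (−1)^{209−11} = (−1)^198 = +1.
Zolotarev: (84|209) = +1, matching the cycle-count sign.

+1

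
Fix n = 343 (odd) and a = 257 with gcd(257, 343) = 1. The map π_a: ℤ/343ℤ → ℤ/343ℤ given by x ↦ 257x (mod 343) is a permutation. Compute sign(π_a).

-1

Start at x=155: 155 → 47 → 74 → 153 → 219 → 31 → 78 → … (one orbit).
Cycle lengths of π_257 on ℤ/343ℤ: [294, 42, 6, 1]; 4 cycles in total.
Σ(ℓ_i−1) = 343−4 = 339; sign = (−1)^339 = -1.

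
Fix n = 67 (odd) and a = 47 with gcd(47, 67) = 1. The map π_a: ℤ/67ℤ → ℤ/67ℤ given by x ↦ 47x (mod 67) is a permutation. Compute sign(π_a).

Trace 56: π^k(56) = [56, 19, 22, 29, 23, 9, 21] for k=0..6.
The orbit structure of x ↦ 47x mod 67: 3 orbits of sizes [33, 33, 1].
n − c = 67 − 3 = 64; sign = (−1)^64 = +1.
(47|67)_J = +1 (Zolotarev's lemma cross-check).

+1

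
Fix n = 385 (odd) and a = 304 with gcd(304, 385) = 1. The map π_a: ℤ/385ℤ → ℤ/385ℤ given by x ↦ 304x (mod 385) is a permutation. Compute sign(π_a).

+1

Start at x=366: 366 → 384 → 81 → 369 → 141 → 129 → 331 → … (one orbit).
Decompose π into cycles: lengths [30, 30, 30, 30, 30, 30, 30, 30, 30, 30, 10, 10, 10, 10, 10, 6, 6, 6, 6, 6, 2, 2, 1] (23 cycles, including the fixed point 0).
With 23 cycles on 385 points, sign = (−1)^{385−23} = +1.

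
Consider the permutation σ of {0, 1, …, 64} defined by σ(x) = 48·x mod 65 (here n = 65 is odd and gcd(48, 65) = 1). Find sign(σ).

Trace 42: π^k(42) = [42, 1, 48, 29, 27, 61, 3] for k=0..6.
Cycle type of π: 12×4 + 4 + 3×4 + 1; total 10 cycles.
sign(π) = (−1)^{n − #cycles} = (−1)^{65−10} = (−1)^55 = -1.
Via Zolotarev, sign(π_{48}) = (48|65) = -1.

-1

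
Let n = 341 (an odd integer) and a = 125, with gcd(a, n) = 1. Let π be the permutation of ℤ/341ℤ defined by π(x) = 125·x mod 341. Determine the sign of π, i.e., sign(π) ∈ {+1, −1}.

+1

Trace 218: π^k(218) = [218, 311, 1, 125, 280] for k=0..4.
Cycle type of π: 5×62 + 1×31; total 93 cycles.
Σ(ℓ_i−1) = 341−93 = 248; sign = (−1)^248 = +1.
Via Zolotarev, sign(π_{125}) = (125|341) = +1.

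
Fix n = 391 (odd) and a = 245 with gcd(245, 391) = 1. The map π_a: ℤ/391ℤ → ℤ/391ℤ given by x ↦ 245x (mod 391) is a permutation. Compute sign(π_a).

+1

Orbit of 236 under x↦245x: [236, 343, 361, 79, 196, 318, 101]… (length divides ord_391(245)).
The orbit structure of x ↦ 245x mod 391: 5 orbits of sizes [176, 176, 22, 16, 1].
5 cycles on 391: each ℓ→(−1)^(ℓ−1), product (−1)^386 = +1.
Zolotarev: (245|391) = +1, matching the cycle-count sign.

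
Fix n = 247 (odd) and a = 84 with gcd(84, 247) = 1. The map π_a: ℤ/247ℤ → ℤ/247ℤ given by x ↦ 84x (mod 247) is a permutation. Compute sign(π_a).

Trace 140: π^k(140) = [140, 151, 87, 145, 77, 46, 159] for k=0..6.
23 cycles of lengths [12, 12, 12, 12, 12, 12, 12, 12, 12, 12, 12, 12, 12, 12, 12, 12, 12, 12, 12, 6, 6, 6, 1].
sign(π) = (−1)^{n − #cycles} = (−1)^{247−23} = (−1)^224 = +1.

+1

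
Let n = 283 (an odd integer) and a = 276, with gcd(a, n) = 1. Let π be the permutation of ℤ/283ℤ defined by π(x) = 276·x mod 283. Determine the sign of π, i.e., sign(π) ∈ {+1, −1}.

Orbit of 108 under x↦276x: [108, 93, 198, 29, 80, 6, 241]… (length divides ord_283(276)).
The orbit structure of x ↦ 276x mod 283: 2 orbits of sizes [282, 1].
sign(π) = (−1)^{n − #cycles} = (−1)^{283−2} = (−1)^281 = -1.

-1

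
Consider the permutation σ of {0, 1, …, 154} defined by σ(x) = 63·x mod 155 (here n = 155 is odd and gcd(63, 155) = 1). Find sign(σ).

Orbit of 63 under x↦63x: [63, 94, 32, 1]… (length divides ord_155(63)).
π_63 has 62 disjoint cycles with lengths [4, 4, 4, 4, 4, 4, 4, 4, 4, 4, 4, 4, 4, 4, 4, 4, 4, 4, 4, 4, 4, 4, 4, 4, 4, 4, 4, 4, 4, 4, 4, 1, 1, 1, 1, 1, 1, 1, 1, 1, 1, 1, 1, 1, 1, 1, 1, 1, 1, 1, 1, 1, 1, 1, 1, 1, 1, 1, 1, 1, 1, 1] on {0,…,154}.
Σ(ℓ_i−1) = 155−62 = 93; sign = (−1)^93 = -1.

-1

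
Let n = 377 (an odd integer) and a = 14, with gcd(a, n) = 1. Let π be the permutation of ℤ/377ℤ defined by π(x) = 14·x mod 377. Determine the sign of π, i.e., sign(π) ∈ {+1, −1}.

Orbit of 79 under x↦14x: [79, 352, 27, 1, 14, 196, 105]… (length divides ord_377(14)).
26 cycles of lengths [28, 28, 28, 28, 28, 28, 28, 28, 28, 28, 28, 28, 28, 1, 1, 1, 1, 1, 1, 1, 1, 1, 1, 1, 1, 1].
With 26 cycles on 377 points, sign = (−1)^{377−26} = -1.
Check: (14/377) = -1 by Zolotarev.

-1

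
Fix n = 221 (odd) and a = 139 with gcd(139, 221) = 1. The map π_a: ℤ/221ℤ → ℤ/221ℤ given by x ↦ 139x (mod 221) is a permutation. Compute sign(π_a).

Trace 107: π^k(107) = [107, 66, 113, 16, 14, 178, 211] for k=0..6.
π_139 has 10 disjoint cycles with lengths [48, 48, 48, 48, 16, 3, 3, 3, 3, 1] on {0,…,220}.
10 cycles on 221: each ℓ→(−1)^(ℓ−1), product (−1)^211 = -1.

-1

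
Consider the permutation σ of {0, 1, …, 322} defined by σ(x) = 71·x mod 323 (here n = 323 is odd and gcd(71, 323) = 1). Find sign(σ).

+1

Trace 239: π^k(239) = [239, 173, 9, 316, 149, 243, 134] for k=0..6.
The orbit structure of x ↦ 71x mod 323: 5 orbits of sizes [144, 144, 18, 16, 1].
sign(π) = (−1)^{n − #cycles} = (−1)^{323−5} = (−1)^318 = +1.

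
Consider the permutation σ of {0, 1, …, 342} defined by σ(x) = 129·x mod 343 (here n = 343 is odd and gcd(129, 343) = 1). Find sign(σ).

Start at x=97: 97 → 165 → 19 → 50 → 276 → 275 → 146 → … (one orbit).
16 cycles of lengths [42, 42, 42, 42, 42, 42, 42, 6, 6, 6, 6, 6, 6, 6, 6, 1].
sign(π) = (−1)^{n − #cycles} = (−1)^{343−16} = (−1)^327 = -1.
Check: (129/343) = -1 by Zolotarev.

-1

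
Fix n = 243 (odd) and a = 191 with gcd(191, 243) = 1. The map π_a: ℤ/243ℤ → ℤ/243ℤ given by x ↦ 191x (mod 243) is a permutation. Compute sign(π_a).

-1

Orbit of 163 under x↦191x: [163, 29, 193, 170, 151, 167, 64]… (length divides ord_243(191)).
6 cycles of lengths [162, 54, 18, 6, 2, 1].
With 6 cycles on 243 points, sign = (−1)^{243−6} = -1.
(191|243)_J = -1 (Zolotarev's lemma cross-check).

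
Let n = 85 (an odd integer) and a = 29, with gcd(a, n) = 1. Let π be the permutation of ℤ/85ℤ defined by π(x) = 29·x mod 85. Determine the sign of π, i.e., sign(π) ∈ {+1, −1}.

-1

Orbit of 39 under x↦29x: [39, 26, 74, 21, 14, 66, 44]… (length divides ord_85(29)).
Cycle type of π: 16×5 + 2×2 + 1; total 8 cycles.
sign(π) = (−1)^{n − #cycles} = (−1)^{85−8} = (−1)^77 = -1.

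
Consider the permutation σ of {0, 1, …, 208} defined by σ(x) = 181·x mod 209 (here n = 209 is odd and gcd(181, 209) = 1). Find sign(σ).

Start at x=82: 82 → 3 → 125 → 53 → 188 → 170 → 47 → … (one orbit).
The orbit structure of x ↦ 181x mod 209: 6 orbits of sizes [90, 90, 18, 5, 5, 1].
6 cycles on 209: each ℓ→(−1)^(ℓ−1), product (−1)^203 = -1.
The Jacobi symbol (181|209) = -1 (Zolotarev) agrees.

-1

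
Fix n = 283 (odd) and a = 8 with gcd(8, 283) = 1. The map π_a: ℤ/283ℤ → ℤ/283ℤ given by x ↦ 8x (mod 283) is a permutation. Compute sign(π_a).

-1

Trace 205: π^k(205) = [205, 225, 102, 250, 19, 152, 84] for k=0..6.
The orbit structure of x ↦ 8x mod 283: 4 orbits of sizes [94, 94, 94, 1].
283 − 4 = 279 transpositions; sign(π) = (−1)^279 = -1.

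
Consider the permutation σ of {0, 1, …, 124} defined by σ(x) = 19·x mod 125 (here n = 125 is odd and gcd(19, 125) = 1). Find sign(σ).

+1

Orbit of 14 under x↦19x: [14, 16, 54, 26, 119, 11, 84]… (length divides ord_125(19)).
7 cycles of lengths [50, 50, 10, 10, 2, 2, 1].
n − c = 125 − 7 = 118; sign = (−1)^118 = +1.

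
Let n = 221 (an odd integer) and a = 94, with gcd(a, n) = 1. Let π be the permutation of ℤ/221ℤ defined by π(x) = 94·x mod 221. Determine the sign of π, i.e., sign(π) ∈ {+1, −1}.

+1

Start at x=144: 144 → 55 → 87 → 1 → 94 → 217 → 66 → … (one orbit).
15 cycles of lengths [24, 24, 24, 24, 24, 24, 24, 24, 8, 8, 3, 3, 3, 3, 1].
15 cycles on 221: each ℓ→(−1)^(ℓ−1), product (−1)^206 = +1.
Check: (94/221) = +1 by Zolotarev.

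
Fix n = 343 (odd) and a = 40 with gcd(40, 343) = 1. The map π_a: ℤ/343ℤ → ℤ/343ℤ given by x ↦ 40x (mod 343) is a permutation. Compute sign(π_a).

Start at x=261: 261 → 150 → 169 → 243 → 116 → 181 → 37 → … (one orbit).
Cycle type of π: 294 + 42 + 6 + 1; total 4 cycles.
With 4 cycles on 343 points, sign = (−1)^{343−4} = -1.

-1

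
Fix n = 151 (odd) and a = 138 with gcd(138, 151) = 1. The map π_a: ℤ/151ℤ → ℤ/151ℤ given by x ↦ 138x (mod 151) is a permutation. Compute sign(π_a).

Orbit of 20 under x↦138x: [20, 42, 58, 1, 138, 18, 68]… (length divides ord_151(138)).
Decompose π into cycles: lengths [75, 75, 1] (3 cycles, including the fixed point 0).
3 cycles on 151: each ℓ→(−1)^(ℓ−1), product (−1)^148 = +1.
Zolotarev: (138|151) = +1, matching the cycle-count sign.

+1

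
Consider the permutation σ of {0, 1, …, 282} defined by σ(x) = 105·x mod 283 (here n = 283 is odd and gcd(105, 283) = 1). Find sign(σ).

+1

Start at x=152: 152 → 112 → 157 → 71 → 97 → 280 → 251 → … (one orbit).
π_105 has 3 disjoint cycles with lengths [141, 141, 1] on {0,…,282}.
n − c = 283 − 3 = 280; sign = (−1)^280 = +1.
The Jacobi symbol (105|283) = +1 (Zolotarev) agrees.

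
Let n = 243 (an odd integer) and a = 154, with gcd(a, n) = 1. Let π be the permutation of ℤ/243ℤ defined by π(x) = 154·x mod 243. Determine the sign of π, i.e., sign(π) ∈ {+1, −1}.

Start at x=235: 235 → 226 → 55 → 208 → 199 → 28 → 181 → … (one orbit).
27 cycles of lengths [27, 27, 27, 27, 27, 27, 9, 9, 9, 9, 9, 9, 3, 3, 3, 3, 3, 3, 1, 1, 1, 1, 1, 1, 1, 1, 1].
Σ(ℓ_i−1) = 243−27 = 216; sign = (−1)^216 = +1.

+1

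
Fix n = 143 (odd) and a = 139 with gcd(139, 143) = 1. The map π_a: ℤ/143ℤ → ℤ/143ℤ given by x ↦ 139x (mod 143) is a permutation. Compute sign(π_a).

-1

Trace 131: π^k(131) = [131, 48, 94, 53, 74, 133, 40] for k=0..6.
Cycle type of π: 30×4 + 10 + 3×4 + 1; total 10 cycles.
Σ(ℓ_i−1) = 143−10 = 133; sign = (−1)^133 = -1.
Check: (139/143) = -1 by Zolotarev.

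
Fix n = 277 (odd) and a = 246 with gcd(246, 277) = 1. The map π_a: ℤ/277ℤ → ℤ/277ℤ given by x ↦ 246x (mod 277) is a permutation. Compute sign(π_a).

-1

Start at x=246: 246 → 130 → 125 → 3 → 184 → 113 → 98 → … (one orbit).
The orbit structure of x ↦ 246x mod 277: 2 orbits of sizes [276, 1].
Σ(ℓ_i−1) = 277−2 = 275; sign = (−1)^275 = -1.
Via Zolotarev, sign(π_{246}) = (246|277) = -1.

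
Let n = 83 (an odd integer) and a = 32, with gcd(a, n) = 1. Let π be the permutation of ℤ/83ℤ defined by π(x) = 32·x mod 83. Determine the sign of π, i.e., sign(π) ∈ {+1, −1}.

Start at x=47: 47 → 10 → 71 → 31 → 79 → 38 → 54 → … (one orbit).
The orbit structure of x ↦ 32x mod 83: 2 orbits of sizes [82, 1].
Σ(ℓ_i−1) = 83−2 = 81; sign = (−1)^81 = -1.

-1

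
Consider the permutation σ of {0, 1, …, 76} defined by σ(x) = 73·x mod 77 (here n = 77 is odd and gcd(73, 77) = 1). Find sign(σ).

+1

Trace 76: π^k(76) = [76, 4, 61, 64, 52, 23, 62] for k=0..6.
Decompose π into cycles: lengths [30, 30, 10, 6, 1] (5 cycles, including the fixed point 0).
sign(π) = (−1)^{n − #cycles} = (−1)^{77−5} = (−1)^72 = +1.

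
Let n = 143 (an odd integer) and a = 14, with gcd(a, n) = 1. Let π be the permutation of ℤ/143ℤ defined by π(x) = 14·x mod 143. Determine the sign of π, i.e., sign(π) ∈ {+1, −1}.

Orbit of 1 under x↦14x: [1, 14, 53, 27, 92]… (length divides ord_143(14)).
Cycle lengths of π_14 on ℤ/143ℤ: [5, 5, 5, 5, 5, 5, 5, 5, 5, 5, 5, 5, 5, 5, 5, 5, 5, 5, 5, 5, 5, 5, 5, 5, 5, 5, 1, 1, 1, 1, 1, 1, 1, 1, 1, 1, 1, 1, 1]; 39 cycles in total.
39 cycles on 143: each ℓ→(−1)^(ℓ−1), product (−1)^104 = +1.
(14|143)_J = +1 (Zolotarev's lemma cross-check).

+1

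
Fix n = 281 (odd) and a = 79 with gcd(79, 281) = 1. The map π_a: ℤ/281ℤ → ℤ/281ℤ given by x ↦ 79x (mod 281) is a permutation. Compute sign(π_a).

+1

Trace 249: π^k(249) = [249, 1, 79, 59, 165, 109, 181] for k=0..6.
Decompose π into cycles: lengths [7, 7, 7, 7, 7, 7, 7, 7, 7, 7, 7, 7, 7, 7, 7, 7, 7, 7, 7, 7, 7, 7, 7, 7, 7, 7, 7, 7, 7, 7, 7, 7, 7, 7, 7, 7, 7, 7, 7, 7, 1] (41 cycles, including the fixed point 0).
With 41 cycles on 281 points, sign = (−1)^{281−41} = +1.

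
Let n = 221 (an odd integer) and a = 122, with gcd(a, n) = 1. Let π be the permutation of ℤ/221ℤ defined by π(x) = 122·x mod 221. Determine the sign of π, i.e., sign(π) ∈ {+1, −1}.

Trace 168: π^k(168) = [168, 164, 118, 31, 25, 177, 157] for k=0..6.
Decompose π into cycles: lengths [16, 16, 16, 16, 16, 16, 16, 16, 16, 16, 16, 16, 16, 4, 4, 4, 1] (17 cycles, including the fixed point 0).
221 − 17 = 204 transpositions; sign(π) = (−1)^204 = +1.
The Jacobi symbol (122|221) = +1 (Zolotarev) agrees.

+1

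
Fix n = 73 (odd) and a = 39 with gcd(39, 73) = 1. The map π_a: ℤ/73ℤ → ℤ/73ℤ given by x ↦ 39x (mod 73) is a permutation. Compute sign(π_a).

-1

Trace 23: π^k(23) = [23, 21, 16, 40, 27, 31, 41] for k=0..6.
The orbit structure of x ↦ 39x mod 73: 2 orbits of sizes [72, 1].
Σ(ℓ_i−1) = 73−2 = 71; sign = (−1)^71 = -1.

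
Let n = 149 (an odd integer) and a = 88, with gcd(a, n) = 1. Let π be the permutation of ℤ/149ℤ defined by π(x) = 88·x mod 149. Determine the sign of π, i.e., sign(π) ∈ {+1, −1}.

+1

Orbit of 123 under x↦88x: [123, 96, 104, 63, 31, 46, 25]… (length divides ord_149(88)).
Cycle lengths of π_88 on ℤ/149ℤ: [37, 37, 37, 37, 1]; 5 cycles in total.
sign(π) = (−1)^{n − #cycles} = (−1)^{149−5} = (−1)^144 = +1.
Check: (88/149) = +1 by Zolotarev.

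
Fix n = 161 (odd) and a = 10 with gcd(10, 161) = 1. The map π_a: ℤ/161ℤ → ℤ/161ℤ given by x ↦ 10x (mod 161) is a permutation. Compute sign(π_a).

+1

Start at x=71: 71 → 66 → 16 → 160 → 151 → 61 → 127 → … (one orbit).
Cycle lengths of π_10 on ℤ/161ℤ: [66, 66, 22, 6, 1]; 5 cycles in total.
With 5 cycles on 161 points, sign = (−1)^{161−5} = +1.
Zolotarev: (10|161) = +1, matching the cycle-count sign.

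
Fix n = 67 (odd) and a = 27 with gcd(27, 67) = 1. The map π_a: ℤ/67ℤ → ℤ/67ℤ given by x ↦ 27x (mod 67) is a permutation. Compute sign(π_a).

Start at x=24: 24 → 45 → 9 → 42 → 62 → 66 → 40 → … (one orbit).
π_27 has 4 disjoint cycles with lengths [22, 22, 22, 1] on {0,…,66}.
n − c = 67 − 4 = 63; sign = (−1)^63 = -1.
Zolotarev: (27|67) = -1, matching the cycle-count sign.

-1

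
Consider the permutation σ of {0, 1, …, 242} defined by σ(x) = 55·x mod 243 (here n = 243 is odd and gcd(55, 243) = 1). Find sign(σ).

Orbit of 190 under x↦55x: [190, 1, 55, 109, 163, 217, 28]… (length divides ord_243(55)).
π_55 has 63 disjoint cycles with lengths [9, 9, 9, 9, 9, 9, 9, 9, 9, 9, 9, 9, 9, 9, 9, 9, 9, 9, 3, 3, 3, 3, 3, 3, 3, 3, 3, 3, 3, 3, 3, 3, 3, 3, 3, 3, 1, 1, 1, 1, 1, 1, 1, 1, 1, 1, 1, 1, 1, 1, 1, 1, 1, 1, 1, 1, 1, 1, 1, 1, 1, 1, 1] on {0,…,242}.
Σ(ℓ_i−1) = 243−63 = 180; sign = (−1)^180 = +1.

+1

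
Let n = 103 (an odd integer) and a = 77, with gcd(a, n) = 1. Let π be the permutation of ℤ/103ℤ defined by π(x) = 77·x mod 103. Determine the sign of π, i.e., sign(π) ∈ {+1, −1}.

Start at x=7: 7 → 24 → 97 → 53 → 64 → 87 → 4 → … (one orbit).
Cycle type of π: 102 + 1; total 2 cycles.
n − c = 103 − 2 = 101; sign = (−1)^101 = -1.

-1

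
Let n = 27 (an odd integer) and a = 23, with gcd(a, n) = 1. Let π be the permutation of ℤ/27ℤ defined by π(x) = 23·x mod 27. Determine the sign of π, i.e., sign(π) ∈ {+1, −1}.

-1

Trace 16: π^k(16) = [16, 17, 13, 2, 19, 5, 7] for k=0..6.
Cycle type of π: 18 + 6 + 2 + 1; total 4 cycles.
Σ(ℓ_i−1) = 27−4 = 23; sign = (−1)^23 = -1.
(23|27)_J = -1 (Zolotarev's lemma cross-check).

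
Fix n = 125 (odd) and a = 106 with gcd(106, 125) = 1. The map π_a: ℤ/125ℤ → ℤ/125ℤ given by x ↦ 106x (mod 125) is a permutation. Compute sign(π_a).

+1

Orbit of 1 under x↦106x: [1, 106, 111, 16, 71, 26, 6]… (length divides ord_125(106)).
13 cycles of lengths [25, 25, 25, 25, 5, 5, 5, 5, 1, 1, 1, 1, 1].
n − c = 125 − 13 = 112; sign = (−1)^112 = +1.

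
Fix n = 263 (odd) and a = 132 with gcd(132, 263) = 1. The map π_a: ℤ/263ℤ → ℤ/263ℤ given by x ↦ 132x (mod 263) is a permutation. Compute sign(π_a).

Start at x=200: 200 → 100 → 50 → 25 → 144 → 72 → 36 → … (one orbit).
The orbit structure of x ↦ 132x mod 263: 3 orbits of sizes [131, 131, 1].
263 − 3 = 260 transpositions; sign(π) = (−1)^260 = +1.
The Jacobi symbol (132|263) = +1 (Zolotarev) agrees.

+1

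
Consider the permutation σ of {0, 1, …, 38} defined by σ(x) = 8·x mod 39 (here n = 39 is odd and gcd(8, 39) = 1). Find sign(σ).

+1

Orbit of 1 under x↦8x: [1, 8, 25, 5]… (length divides ord_39(8)).
The orbit structure of x ↦ 8x mod 39: 11 orbits of sizes [4, 4, 4, 4, 4, 4, 4, 4, 4, 2, 1].
With 11 cycles on 39 points, sign = (−1)^{39−11} = +1.
The Jacobi symbol (8|39) = +1 (Zolotarev) agrees.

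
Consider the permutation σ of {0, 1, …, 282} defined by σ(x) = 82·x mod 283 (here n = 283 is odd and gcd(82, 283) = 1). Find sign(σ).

-1

Orbit of 62 under x↦82x: [62, 273, 29, 114, 9, 172, 237]… (length divides ord_283(82)).
2 cycles of lengths [282, 1].
sign(π) = (−1)^{n − #cycles} = (−1)^{283−2} = (−1)^281 = -1.
The Jacobi symbol (82|283) = -1 (Zolotarev) agrees.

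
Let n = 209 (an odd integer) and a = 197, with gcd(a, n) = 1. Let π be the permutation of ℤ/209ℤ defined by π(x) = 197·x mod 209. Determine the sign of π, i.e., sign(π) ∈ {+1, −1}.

-1

Trace 197: π^k(197) = [197, 144, 153, 45, 87, 1] for k=0..5.
The orbit structure of x ↦ 197x mod 209: 42 orbits of sizes [6, 6, 6, 6, 6, 6, 6, 6, 6, 6, 6, 6, 6, 6, 6, 6, 6, 6, 6, 6, 6, 6, 6, 6, 6, 6, 6, 6, 6, 6, 3, 3, 3, 3, 3, 3, 2, 2, 2, 2, 2, 1].
sign(π) = (−1)^{n − #cycles} = (−1)^{209−42} = (−1)^167 = -1.
Zolotarev: (197|209) = -1, matching the cycle-count sign.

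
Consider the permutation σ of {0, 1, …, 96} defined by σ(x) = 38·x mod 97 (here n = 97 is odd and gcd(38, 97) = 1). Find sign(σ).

-1

Trace 22: π^k(22) = [22, 60, 49, 19, 43, 82, 12] for k=0..6.
Decompose π into cycles: lengths [96, 1] (2 cycles, including the fixed point 0).
2 cycles on 97: each ℓ→(−1)^(ℓ−1), product (−1)^95 = -1.
Zolotarev: (38|97) = -1, matching the cycle-count sign.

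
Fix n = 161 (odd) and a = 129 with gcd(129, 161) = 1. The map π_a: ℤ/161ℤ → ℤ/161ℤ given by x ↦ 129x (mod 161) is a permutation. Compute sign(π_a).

+1

Trace 66: π^k(66) = [66, 142, 125, 25, 5, 1, 129] for k=0..6.
Cycle type of π: 66×2 + 22 + 6 + 1; total 5 cycles.
n − c = 161 − 5 = 156; sign = (−1)^156 = +1.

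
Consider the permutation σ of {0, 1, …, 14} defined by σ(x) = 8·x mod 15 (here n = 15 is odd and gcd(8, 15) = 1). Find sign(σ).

Trace 1: π^k(1) = [1, 8, 4, 2] for k=0..3.
5 cycles of lengths [4, 4, 4, 2, 1].
5 cycles on 15: each ℓ→(−1)^(ℓ−1), product (−1)^10 = +1.

+1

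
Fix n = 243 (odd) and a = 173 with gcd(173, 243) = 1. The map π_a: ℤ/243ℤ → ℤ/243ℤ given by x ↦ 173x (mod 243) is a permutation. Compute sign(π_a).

-1

Trace 68: π^k(68) = [68, 100, 47, 112, 179, 106, 113] for k=0..6.
The orbit structure of x ↦ 173x mod 243: 6 orbits of sizes [162, 54, 18, 6, 2, 1].
243 − 6 = 237 transpositions; sign(π) = (−1)^237 = -1.
Zolotarev: (173|243) = -1, matching the cycle-count sign.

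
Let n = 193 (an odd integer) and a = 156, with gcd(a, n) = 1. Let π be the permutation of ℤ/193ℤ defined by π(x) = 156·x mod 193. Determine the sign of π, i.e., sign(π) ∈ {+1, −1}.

Orbit of 6 under x↦156x: [6, 164, 108, 57, 14, 61, 59]… (length divides ord_193(156)).
Cycle lengths of π_156 on ℤ/193ℤ: [192, 1]; 2 cycles in total.
Σ(ℓ_i−1) = 193−2 = 191; sign = (−1)^191 = -1.
Via Zolotarev, sign(π_{156}) = (156|193) = -1.

-1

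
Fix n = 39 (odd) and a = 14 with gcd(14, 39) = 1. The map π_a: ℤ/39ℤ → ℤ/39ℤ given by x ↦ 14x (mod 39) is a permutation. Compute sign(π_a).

-1

Start at x=1: 1 → 14 → 1 (one orbit).
The orbit structure of x ↦ 14x mod 39: 26 orbits of sizes [2, 2, 2, 2, 2, 2, 2, 2, 2, 2, 2, 2, 2, 1, 1, 1, 1, 1, 1, 1, 1, 1, 1, 1, 1, 1].
n − c = 39 − 26 = 13; sign = (−1)^13 = -1.
Check: (14/39) = -1 by Zolotarev.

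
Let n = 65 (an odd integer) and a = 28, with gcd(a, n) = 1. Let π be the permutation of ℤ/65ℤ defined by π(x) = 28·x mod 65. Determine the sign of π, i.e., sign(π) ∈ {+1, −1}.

Orbit of 18 under x↦28x: [18, 49, 7, 1, 28, 4, 47]… (length divides ord_65(28)).
The orbit structure of x ↦ 28x mod 65: 7 orbits of sizes [12, 12, 12, 12, 12, 4, 1].
n − c = 65 − 7 = 58; sign = (−1)^58 = +1.
Zolotarev: (28|65) = +1, matching the cycle-count sign.

+1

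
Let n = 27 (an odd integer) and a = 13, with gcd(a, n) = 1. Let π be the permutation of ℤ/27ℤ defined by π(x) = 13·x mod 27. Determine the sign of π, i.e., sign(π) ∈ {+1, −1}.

Orbit of 22 under x↦13x: [22, 16, 19, 4, 25, 1, 13]… (length divides ord_27(13)).
Decompose π into cycles: lengths [9, 9, 3, 3, 1, 1, 1] (7 cycles, including the fixed point 0).
7 cycles on 27: each ℓ→(−1)^(ℓ−1), product (−1)^20 = +1.
Zolotarev: (13|27) = +1, matching the cycle-count sign.

+1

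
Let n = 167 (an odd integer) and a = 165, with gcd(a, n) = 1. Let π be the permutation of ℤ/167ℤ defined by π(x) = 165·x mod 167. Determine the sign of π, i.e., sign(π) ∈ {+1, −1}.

-1

Trace 60: π^k(60) = [60, 47, 73, 21, 125, 84, 166] for k=0..6.
Decompose π into cycles: lengths [166, 1] (2 cycles, including the fixed point 0).
2 cycles on 167: each ℓ→(−1)^(ℓ−1), product (−1)^165 = -1.
Zolotarev: (165|167) = -1, matching the cycle-count sign.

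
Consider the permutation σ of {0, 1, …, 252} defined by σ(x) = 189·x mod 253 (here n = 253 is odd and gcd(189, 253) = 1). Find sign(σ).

+1

Trace 226: π^k(226) = [226, 210, 222, 213, 30, 104, 175] for k=0..6.
Cycle lengths of π_189 on ℤ/253ℤ: [110, 110, 22, 10, 1]; 5 cycles in total.
With 5 cycles on 253 points, sign = (−1)^{253−5} = +1.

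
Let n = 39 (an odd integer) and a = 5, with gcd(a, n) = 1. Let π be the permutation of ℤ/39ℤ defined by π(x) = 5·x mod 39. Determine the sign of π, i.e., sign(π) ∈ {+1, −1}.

Orbit of 8 under x↦5x: [8, 1, 5, 25]… (length divides ord_39(5)).
Cycle type of π: 4×9 + 2 + 1; total 11 cycles.
n − c = 39 − 11 = 28; sign = (−1)^28 = +1.
(5|39)_J = +1 (Zolotarev's lemma cross-check).

+1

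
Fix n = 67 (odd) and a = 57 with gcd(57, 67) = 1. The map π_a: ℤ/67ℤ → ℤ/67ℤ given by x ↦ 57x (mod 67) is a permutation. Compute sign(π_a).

Trace 11: π^k(11) = [11, 24, 28, 55, 53, 6, 7] for k=0..6.
2 cycles of lengths [66, 1].
n − c = 67 − 2 = 65; sign = (−1)^65 = -1.

-1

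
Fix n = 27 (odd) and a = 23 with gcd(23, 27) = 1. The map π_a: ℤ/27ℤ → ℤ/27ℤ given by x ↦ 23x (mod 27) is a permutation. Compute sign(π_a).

-1

Start at x=1: 1 → 23 → 16 → 17 → 13 → 2 → 19 → … (one orbit).
Cycle type of π: 18 + 6 + 2 + 1; total 4 cycles.
n − c = 27 − 4 = 23; sign = (−1)^23 = -1.
The Jacobi symbol (23|27) = -1 (Zolotarev) agrees.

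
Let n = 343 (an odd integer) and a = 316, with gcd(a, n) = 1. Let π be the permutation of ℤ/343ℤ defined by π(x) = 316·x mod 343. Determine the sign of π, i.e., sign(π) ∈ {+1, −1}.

Trace 113: π^k(113) = [113, 36, 57, 176, 50, 22, 92] for k=0..6.
19 cycles of lengths [49, 49, 49, 49, 49, 49, 7, 7, 7, 7, 7, 7, 1, 1, 1, 1, 1, 1, 1].
sign(π) = (−1)^{n − #cycles} = (−1)^{343−19} = (−1)^324 = +1.
The Jacobi symbol (316|343) = +1 (Zolotarev) agrees.

+1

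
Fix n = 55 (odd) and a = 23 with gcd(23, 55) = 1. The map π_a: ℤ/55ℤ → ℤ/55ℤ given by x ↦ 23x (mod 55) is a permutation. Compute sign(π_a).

-1

Trace 34: π^k(34) = [34, 12, 1, 23] for k=0..3.
Cycle type of π: 4×11 + 1×11; total 22 cycles.
22 cycles on 55: each ℓ→(−1)^(ℓ−1), product (−1)^33 = -1.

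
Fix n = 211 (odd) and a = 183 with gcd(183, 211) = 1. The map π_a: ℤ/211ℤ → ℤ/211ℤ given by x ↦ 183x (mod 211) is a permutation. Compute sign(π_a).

Start at x=199: 199 → 125 → 87 → 96 → 55 → 148 → 76 → … (one orbit).
Cycle type of π: 35×6 + 1; total 7 cycles.
Σ(ℓ_i−1) = 211−7 = 204; sign = (−1)^204 = +1.
Check: (183/211) = +1 by Zolotarev.

+1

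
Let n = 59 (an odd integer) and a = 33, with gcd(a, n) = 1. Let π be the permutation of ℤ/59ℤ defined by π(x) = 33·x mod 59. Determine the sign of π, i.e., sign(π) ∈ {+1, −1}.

Trace 1: π^k(1) = [1, 33, 27, 6, 21, 44, 36] for k=0..6.
Decompose π into cycles: lengths [58, 1] (2 cycles, including the fixed point 0).
Σ(ℓ_i−1) = 59−2 = 57; sign = (−1)^57 = -1.

-1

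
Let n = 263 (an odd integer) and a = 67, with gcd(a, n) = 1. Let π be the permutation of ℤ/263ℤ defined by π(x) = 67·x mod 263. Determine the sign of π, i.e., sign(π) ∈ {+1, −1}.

Orbit of 46 under x↦67x: [46, 189, 39, 246, 176, 220, 12]… (length divides ord_263(67)).
Decompose π into cycles: lengths [262, 1] (2 cycles, including the fixed point 0).
263 − 2 = 261 transpositions; sign(π) = (−1)^261 = -1.

-1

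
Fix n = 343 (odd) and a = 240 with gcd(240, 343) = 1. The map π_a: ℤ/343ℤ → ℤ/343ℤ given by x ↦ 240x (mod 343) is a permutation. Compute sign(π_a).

Start at x=9: 9 → 102 → 127 → 296 → 39 → 99 → 93 → … (one orbit).
Cycle type of π: 147×2 + 21×2 + 3×2 + 1; total 7 cycles.
Σ(ℓ_i−1) = 343−7 = 336; sign = (−1)^336 = +1.

+1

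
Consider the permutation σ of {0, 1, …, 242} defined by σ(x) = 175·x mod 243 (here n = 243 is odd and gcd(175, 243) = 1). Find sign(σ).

Trace 163: π^k(163) = [163, 94, 169, 172, 211, 232, 19] for k=0..6.
Cycle type of π: 81×2 + 27×2 + 9×2 + 3×2 + 1×3; total 11 cycles.
With 11 cycles on 243 points, sign = (−1)^{243−11} = +1.
Via Zolotarev, sign(π_{175}) = (175|243) = +1.

+1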